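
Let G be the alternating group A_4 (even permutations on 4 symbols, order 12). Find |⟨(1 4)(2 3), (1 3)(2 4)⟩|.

|⟨(1 4)(2 3)⟩| = 2 and |⟨(1 3)(2 4)⟩| = 2, so |H| is a multiple of lcm(2, 2) = 2 and divides |G| = 12.
Closing under the operation: H = {e, (1 2)(3 4), (1 3)(2 4), (1 4)(2 3)}, so |H| = 4.

4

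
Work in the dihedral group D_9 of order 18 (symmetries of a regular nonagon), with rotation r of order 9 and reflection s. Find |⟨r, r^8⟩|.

|⟨r⟩| = 9 and |⟨r^8⟩| = 9, so |H| is a multiple of lcm(9, 9) = 9 and divides |G| = 18.
Closing under the operation: H = {e, r, r^2, r^3, r^4, r^5, r^6, r^7, r^8}, so |H| = 9.

9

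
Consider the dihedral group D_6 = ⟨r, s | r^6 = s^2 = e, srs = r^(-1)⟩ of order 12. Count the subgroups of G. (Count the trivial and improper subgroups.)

16

|G| = 12, so by Lagrange every subgroup order divides 12. Divisors: 1, 2, 3, 4, 6, 12.
Subgroups by order — order 1: 1; order 2: 7; order 3: 1; order 4: 3; order 6: 3; order 12: 1.
Total: 1 + 7 + 1 + 3 + 3 + 1 = 16.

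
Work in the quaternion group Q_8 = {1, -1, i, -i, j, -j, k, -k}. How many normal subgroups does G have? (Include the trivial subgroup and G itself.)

6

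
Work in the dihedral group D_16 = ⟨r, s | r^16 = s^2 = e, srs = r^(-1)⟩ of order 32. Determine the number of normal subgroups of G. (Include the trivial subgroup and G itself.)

8

G has 36 subgroups. Checking conjugation-invariance by order — order 1: 1/1 normal; order 2: 1/17 normal; order 4: 1/9 normal; order 8: 1/5 normal; order 16: 3/3 normal; order 32: 1/1 normal.
Total normal subgroups: 8.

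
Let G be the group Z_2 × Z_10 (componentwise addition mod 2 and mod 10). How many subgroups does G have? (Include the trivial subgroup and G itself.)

10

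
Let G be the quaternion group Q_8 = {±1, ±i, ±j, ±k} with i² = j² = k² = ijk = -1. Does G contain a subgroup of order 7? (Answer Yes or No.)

7 does not divide |G| = 8, so by Lagrange no subgroup of order 7 exists.

No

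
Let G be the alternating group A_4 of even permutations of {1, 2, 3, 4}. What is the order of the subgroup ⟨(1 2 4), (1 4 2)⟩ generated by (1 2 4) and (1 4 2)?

3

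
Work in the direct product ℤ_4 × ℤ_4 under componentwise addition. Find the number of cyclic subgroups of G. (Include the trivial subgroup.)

A cyclic subgroup of order d is generated by each of its φ(d) elements of order d, so the cyclic subgroups of order d number (#elements of order d)/φ(d).
Cyclic subgroups by order — order 1: 1; order 2: 3; order 4: 6.
Total: 10.

10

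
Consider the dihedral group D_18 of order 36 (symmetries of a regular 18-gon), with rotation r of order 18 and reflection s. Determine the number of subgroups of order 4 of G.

|G| = 36 and 4 | 36, so subgroups of order 4 are possible by Lagrange.
The subgroups of order 4 are: {e, r^9, rs, r^10s}; {e, r^9, r^2s, r^11s}; {e, r^9, r^3s, r^12s}; {e, r^9, r^4s, r^13s}; … (9 in all).
So G has 9 subgroups of order 4.

9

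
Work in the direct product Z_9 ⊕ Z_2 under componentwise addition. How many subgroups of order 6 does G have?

|G| = 18 and 6 | 18, so subgroups of order 6 are possible by Lagrange.
The subgroups of order 6 are: {(0,0), (0,1), (3,0), (3,1), (6,0), (6,1)}.
So G has 1 subgroup of order 6.

1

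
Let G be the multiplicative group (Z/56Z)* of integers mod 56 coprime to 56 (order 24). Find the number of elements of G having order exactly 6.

14

Enumerating element orders in G gives 14 elements of order 6.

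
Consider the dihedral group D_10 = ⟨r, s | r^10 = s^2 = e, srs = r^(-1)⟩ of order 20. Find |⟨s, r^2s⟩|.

10

|⟨s⟩| = 2 and |⟨r^2s⟩| = 2, so |H| is a multiple of lcm(2, 2) = 2 and divides |G| = 20.
Closing under the operation: H = {e, r^2, r^4, r^6, r^8, s, r^2s, r^4s, r^6s, r^8s}, so |H| = 10.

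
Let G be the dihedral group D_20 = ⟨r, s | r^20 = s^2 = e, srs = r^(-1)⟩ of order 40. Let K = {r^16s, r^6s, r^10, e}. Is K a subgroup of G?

Yes

|K| = 4 divides |G| = 40, consistent with Lagrange.
K contains the identity, every element's inverse is in K, and K is closed under ·: it is a subgroup.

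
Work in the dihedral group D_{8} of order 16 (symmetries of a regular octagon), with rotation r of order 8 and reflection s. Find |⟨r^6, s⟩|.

|⟨r^6⟩| = 4 and |⟨s⟩| = 2, so |H| is a multiple of lcm(4, 2) = 4 and divides |G| = 16.
Closing under the operation: H = {e, r^2, r^4, r^6, s, r^2s, r^4s, r^6s}, so |H| = 8.

8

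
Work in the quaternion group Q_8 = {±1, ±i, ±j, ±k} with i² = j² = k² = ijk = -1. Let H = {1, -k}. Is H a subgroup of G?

No

-k ∈ H but its inverse k ∉ H, so H is not a subgroup.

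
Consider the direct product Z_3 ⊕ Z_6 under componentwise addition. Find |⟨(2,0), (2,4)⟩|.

|⟨(2,0)⟩| = 3 and |⟨(2,4)⟩| = 3, so |H| is a multiple of lcm(3, 3) = 3 and divides |G| = 18.
Closing under the operation: H = {(0,0), (0,2), (0,4), (1,0), (1,2), (1,4), (2,0), (2,2), (2,4)}, so |H| = 9.

9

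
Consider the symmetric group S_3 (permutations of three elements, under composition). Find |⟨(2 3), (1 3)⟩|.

|⟨(2 3)⟩| = 2 and |⟨(1 3)⟩| = 2, so |H| is a multiple of lcm(2, 2) = 2 and divides |G| = 6.
Closing {(2 3), (1 3)} under the group operation gives all of G, so |H| = 6.

6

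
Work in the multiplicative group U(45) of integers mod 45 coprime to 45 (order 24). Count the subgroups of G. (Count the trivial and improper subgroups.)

|G| = 24, so by Lagrange every subgroup order divides 24. Divisors: 1, 2, 3, 4, 6, 8, 12, 24.
Subgroups by order — order 1: 1; order 2: 3; order 3: 1; order 4: 3; order 6: 3; order 8: 1; order 12: 3; order 24: 1.
Total: 1 + 3 + 1 + 3 + 3 + 1 + 3 + 1 = 16.

16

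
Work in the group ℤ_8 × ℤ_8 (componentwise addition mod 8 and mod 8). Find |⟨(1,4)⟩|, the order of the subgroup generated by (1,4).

8

The order of (1,4) in Z_8 × Z_8 is lcm(ord(1) in Z_8, ord(4) in Z_8).
ord(1) = 8 and ord(4) = 2, so |⟨(1,4)⟩| = lcm(8, 2) = 8.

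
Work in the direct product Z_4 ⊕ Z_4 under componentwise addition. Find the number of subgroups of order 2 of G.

|G| = 16 and 2 | 16, so subgroups of order 2 are possible by Lagrange.
The subgroups of order 2 are: {(0,0), (0,2)}; {(0,0), (2,0)}; {(0,0), (2,2)}.
So G has 3 subgroups of order 2.

3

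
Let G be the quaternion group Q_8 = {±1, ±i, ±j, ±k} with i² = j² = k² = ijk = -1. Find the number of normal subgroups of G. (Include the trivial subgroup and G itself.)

G has 6 subgroups. Checking conjugation-invariance by order — order 1: 1/1 normal; order 2: 1/1 normal; order 4: 3/3 normal; order 8: 1/1 normal.
Total normal subgroups: 6.

6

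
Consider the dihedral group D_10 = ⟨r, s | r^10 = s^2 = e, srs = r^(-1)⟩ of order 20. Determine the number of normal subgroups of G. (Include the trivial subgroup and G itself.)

7

G has 22 subgroups. Checking conjugation-invariance by order — order 1: 1/1 normal; order 2: 1/11 normal; order 4: 0/5 normal; order 5: 1/1 normal; order 10: 3/3 normal; order 20: 1/1 normal.
Total normal subgroups: 7.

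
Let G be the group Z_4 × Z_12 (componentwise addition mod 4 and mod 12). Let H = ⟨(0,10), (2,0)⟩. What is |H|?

|⟨(0,10)⟩| = 6 and |⟨(2,0)⟩| = 2, so |H| is a multiple of lcm(6, 2) = 6 and divides |G| = 48.
Closing under the operation: H = {(0,0), (0,2), (0,4), (0,6), (0,8), (0,10), (2,0), (2,2), (2,4), (2,6), (2,8), (2,10)}, so |H| = 12.

12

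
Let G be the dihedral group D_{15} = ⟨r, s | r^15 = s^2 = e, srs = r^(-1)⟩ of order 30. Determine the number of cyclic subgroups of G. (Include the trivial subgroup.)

19

Group the elements of G by the cyclic subgroup they generate; each cyclic subgroup of order d accounts for φ(d) elements.
Cyclic subgroups by order — order 1: 1; order 2: 15; order 3: 1; order 5: 1; order 15: 1.
Total: 19.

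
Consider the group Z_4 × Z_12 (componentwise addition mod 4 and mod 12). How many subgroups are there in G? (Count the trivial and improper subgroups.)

30

|G| = 48, so by Lagrange every subgroup order divides 48. Divisors: 1, 2, 3, 4, 6, 8, 12, 16, 24, 48.
Subgroups by order — order 1: 1; order 2: 3; order 3: 1; order 4: 7; order 6: 3; order 8: 3; order 12: 7; order 16: 1; order 24: 3; order 48: 1.
Total: 1 + 3 + 1 + 7 + 3 + 3 + 7 + 1 + 3 + 1 = 30.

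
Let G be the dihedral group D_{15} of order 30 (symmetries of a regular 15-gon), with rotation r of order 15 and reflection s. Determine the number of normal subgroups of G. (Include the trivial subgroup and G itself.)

5

G has 28 subgroups. Checking conjugation-invariance by order — order 1: 1/1 normal; order 2: 0/15 normal; order 3: 1/1 normal; order 5: 1/1 normal; order 6: 0/5 normal; order 10: 0/3 normal; order 15: 1/1 normal; order 30: 1/1 normal.
Total normal subgroups: 5.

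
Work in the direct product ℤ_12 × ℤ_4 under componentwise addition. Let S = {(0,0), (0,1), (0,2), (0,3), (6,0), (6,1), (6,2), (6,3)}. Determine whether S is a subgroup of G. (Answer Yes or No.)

Yes

|S| = 8 divides |G| = 48, consistent with Lagrange.
S contains the identity, every element's inverse is in S, and S is closed under +: it is a subgroup.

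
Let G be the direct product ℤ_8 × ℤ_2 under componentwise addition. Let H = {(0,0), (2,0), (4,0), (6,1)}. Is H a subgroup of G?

(6,1) ∈ H but its inverse (2,1) ∉ H, so H is not a subgroup.

No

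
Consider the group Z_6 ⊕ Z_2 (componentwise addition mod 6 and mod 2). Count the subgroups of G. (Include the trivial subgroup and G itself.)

|G| = 12, so by Lagrange every subgroup order divides 12. Divisors: 1, 2, 3, 4, 6, 12.
Subgroups by order — order 1: 1; order 2: 3; order 3: 1; order 4: 1; order 6: 3; order 12: 1.
Total: 1 + 3 + 1 + 1 + 3 + 1 = 10.

10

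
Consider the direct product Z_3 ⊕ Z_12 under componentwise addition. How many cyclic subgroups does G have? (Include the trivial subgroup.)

15

Group the elements of G by the cyclic subgroup they generate; each cyclic subgroup of order d accounts for φ(d) elements.
Cyclic subgroups by order — order 1: 1; order 2: 1; order 3: 4; order 4: 1; order 6: 4; order 12: 4.
Total: 15.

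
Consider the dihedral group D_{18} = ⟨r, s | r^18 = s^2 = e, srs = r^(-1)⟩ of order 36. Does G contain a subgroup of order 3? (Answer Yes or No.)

3 | 36. A subgroup of order 3 is {e, r^6, r^12}.

Yes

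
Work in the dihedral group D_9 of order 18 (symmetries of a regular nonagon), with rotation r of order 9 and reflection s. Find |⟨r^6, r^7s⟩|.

6

|⟨r^6⟩| = 3 and |⟨r^7s⟩| = 2, so |H| is a multiple of lcm(3, 2) = 6 and divides |G| = 18.
Closing under the operation: H = {e, r^3, r^6, rs, r^4s, r^7s}, so |H| = 6.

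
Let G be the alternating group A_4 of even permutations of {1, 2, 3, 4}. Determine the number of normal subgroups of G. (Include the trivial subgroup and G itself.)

3

G has 10 subgroups. Checking conjugation-invariance by order — order 1: 1/1 normal; order 2: 0/3 normal; order 3: 0/4 normal; order 4: 1/1 normal; order 12: 1/1 normal.
Total normal subgroups: 3.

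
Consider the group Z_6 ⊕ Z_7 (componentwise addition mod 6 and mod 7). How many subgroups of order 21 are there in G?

1

|G| = 42 and 21 | 42, so subgroups of order 21 are possible by Lagrange.
The subgroups of order 21 are: {(0,0), (0,1), (0,2), (0,3), (0,4), (0,5), (0,6), (2,0), (2,1), (2,2), (2,3), (2,4), (2,5), (2,6), (4,0), (4,1), (4,2), (4,3), (4,4), (4,5), (4,6)}.
So G has 1 subgroup of order 21.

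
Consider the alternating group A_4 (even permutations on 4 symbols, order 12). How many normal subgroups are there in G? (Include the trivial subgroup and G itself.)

3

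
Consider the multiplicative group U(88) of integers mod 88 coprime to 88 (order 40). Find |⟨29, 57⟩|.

20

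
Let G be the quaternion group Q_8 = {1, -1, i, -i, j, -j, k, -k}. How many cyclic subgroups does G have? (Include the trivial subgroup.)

Group the elements of G by the cyclic subgroup they generate; each cyclic subgroup of order d accounts for φ(d) elements.
Cyclic subgroups by order — order 1: 1; order 2: 1; order 4: 3.
Total: 5.

5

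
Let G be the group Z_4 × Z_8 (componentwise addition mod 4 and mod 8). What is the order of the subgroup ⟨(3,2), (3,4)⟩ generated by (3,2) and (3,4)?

|⟨(3,2)⟩| = 4 and |⟨(3,4)⟩| = 4, so |H| is a multiple of lcm(4, 4) = 4 and divides |G| = 32.
Closing under the operation: H = {(0,0), (0,2), (0,4), (0,6), (1,0), (1,2), (1,4), (1,6), (2,0), (2,2), (2,4), (2,6), (3,0), (3,2), (3,4), (3,6)}, so |H| = 16.

16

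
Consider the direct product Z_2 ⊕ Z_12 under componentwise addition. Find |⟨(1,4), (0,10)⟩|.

|⟨(1,4)⟩| = 6 and |⟨(0,10)⟩| = 6, so |H| is a multiple of lcm(6, 6) = 6 and divides |G| = 24.
Closing under the operation: H = {(0,0), (0,2), (0,4), (0,6), (0,8), (0,10), (1,0), (1,2), (1,4), (1,6), (1,8), (1,10)}, so |H| = 12.

12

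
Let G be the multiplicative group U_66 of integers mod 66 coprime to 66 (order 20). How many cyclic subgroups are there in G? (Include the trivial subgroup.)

8

Group the elements of G by the cyclic subgroup they generate; each cyclic subgroup of order d accounts for φ(d) elements.
Cyclic subgroups by order — order 1: 1; order 2: 3; order 5: 1; order 10: 3.
Total: 8.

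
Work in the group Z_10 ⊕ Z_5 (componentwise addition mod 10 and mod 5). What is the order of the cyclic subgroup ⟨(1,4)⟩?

10

The order of (1,4) in Z_10 × Z_5 is lcm(ord(1) in Z_10, ord(4) in Z_5).
ord(1) = 10 and ord(4) = 5, so |⟨(1,4)⟩| = lcm(10, 5) = 10.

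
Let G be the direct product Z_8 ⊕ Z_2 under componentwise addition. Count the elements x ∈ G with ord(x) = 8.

An element (a,b) has order lcm(ord(a), ord(b)); count pairs with lcm equal to 8.
Enumerating gives 8 such elements.

8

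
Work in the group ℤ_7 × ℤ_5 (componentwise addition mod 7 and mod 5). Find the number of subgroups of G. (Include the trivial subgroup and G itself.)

4

|G| = 35, so by Lagrange every subgroup order divides 35. Divisors: 1, 5, 7, 35.
Subgroups by order — order 1: 1; order 5: 1; order 7: 1; order 35: 1.
Total: 1 + 1 + 1 + 1 = 4.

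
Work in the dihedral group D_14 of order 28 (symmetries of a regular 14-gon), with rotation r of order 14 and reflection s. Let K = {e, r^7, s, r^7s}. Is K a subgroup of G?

|K| = 4 divides |G| = 28, consistent with Lagrange.
K contains the identity, every element's inverse is in K, and K is closed under ·: it is a subgroup.

Yes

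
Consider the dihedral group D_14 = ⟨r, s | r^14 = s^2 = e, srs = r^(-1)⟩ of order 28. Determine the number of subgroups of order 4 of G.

|G| = 28 and 4 | 28, so subgroups of order 4 are possible by Lagrange.
The subgroups of order 4 are: {e, r^7, r^3s, r^10s}; {e, r^7, r^4s, r^11s}; {e, r^7, r^5s, r^12s}; {e, r^7, r^6s, r^13s}; … (7 in all).
So G has 7 subgroups of order 4.

7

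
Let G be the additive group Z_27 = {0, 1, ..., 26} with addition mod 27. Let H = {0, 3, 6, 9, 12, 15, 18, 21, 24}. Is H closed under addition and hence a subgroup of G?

Yes

|H| = 9 divides |G| = 27, consistent with Lagrange.
H contains the identity, every element's inverse is in H, and H is closed under +: it is a subgroup.
In fact H = ⟨3⟩.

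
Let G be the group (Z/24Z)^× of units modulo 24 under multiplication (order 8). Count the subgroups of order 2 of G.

7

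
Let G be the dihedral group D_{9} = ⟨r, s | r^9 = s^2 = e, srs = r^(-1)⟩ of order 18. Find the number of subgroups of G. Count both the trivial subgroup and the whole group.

16

|G| = 18, so by Lagrange every subgroup order divides 18. Divisors: 1, 2, 3, 6, 9, 18.
Subgroups by order — order 1: 1; order 2: 9; order 3: 1; order 6: 3; order 9: 1; order 18: 1.
Total: 1 + 9 + 1 + 3 + 1 + 1 = 16.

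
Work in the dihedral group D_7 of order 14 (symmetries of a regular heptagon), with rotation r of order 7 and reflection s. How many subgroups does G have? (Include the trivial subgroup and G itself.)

10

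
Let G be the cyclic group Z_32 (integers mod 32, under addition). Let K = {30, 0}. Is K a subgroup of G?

No

30 ∈ K but its inverse 2 ∉ K, so K is not a subgroup.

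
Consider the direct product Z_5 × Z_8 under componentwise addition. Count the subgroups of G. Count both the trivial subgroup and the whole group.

|G| = 40, so by Lagrange every subgroup order divides 40. Divisors: 1, 2, 4, 5, 8, 10, 20, 40.
Subgroups by order — order 1: 1; order 2: 1; order 4: 1; order 5: 1; order 8: 1; order 10: 1; order 20: 1; order 40: 1.
Total: 1 + 1 + 1 + 1 + 1 + 1 + 1 + 1 = 8.

8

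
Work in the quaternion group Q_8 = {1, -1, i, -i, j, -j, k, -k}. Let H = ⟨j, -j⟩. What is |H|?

4

|⟨j⟩| = 4 and |⟨-j⟩| = 4, so |H| is a multiple of lcm(4, 4) = 4 and divides |G| = 8.
Closing under the operation: H = {1, -1, j, -j}, so |H| = 4.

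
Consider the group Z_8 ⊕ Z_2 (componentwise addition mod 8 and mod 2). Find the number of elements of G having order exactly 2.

An element (a,b) has order lcm(ord(a), ord(b)); count pairs with lcm equal to 2.
Enumerating gives 3 such elements.

3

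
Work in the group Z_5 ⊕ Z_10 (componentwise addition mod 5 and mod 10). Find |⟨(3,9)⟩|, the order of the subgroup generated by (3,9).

The order of (3,9) in Z_5 × Z_10 is lcm(ord(3) in Z_5, ord(9) in Z_10).
ord(3) = 5 and ord(9) = 10, so |⟨(3,9)⟩| = lcm(5, 10) = 10.

10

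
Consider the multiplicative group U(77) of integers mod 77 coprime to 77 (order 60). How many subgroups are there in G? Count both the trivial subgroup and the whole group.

|G| = 60, so by Lagrange every subgroup order divides 60. Divisors: 1, 2, 3, 4, 5, 6, 10, 12, 15, 20, 30, 60.
Subgroups by order — order 1: 1; order 2: 3; order 3: 1; order 4: 1; order 5: 1; order 6: 3; order 10: 3; order 12: 1; order 15: 1; order 20: 1; order 30: 3; order 60: 1.
Total: 1 + 3 + 1 + 1 + 1 + 3 + 3 + 1 + 1 + 1 + 3 + 1 = 20.

20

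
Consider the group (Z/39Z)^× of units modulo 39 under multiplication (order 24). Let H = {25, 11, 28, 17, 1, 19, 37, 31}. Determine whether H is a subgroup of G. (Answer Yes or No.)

17 ∈ H but its inverse 23 ∉ H, so H is not a subgroup.

No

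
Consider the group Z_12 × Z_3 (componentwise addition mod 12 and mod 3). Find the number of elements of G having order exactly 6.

An element (a,b) has order lcm(ord(a), ord(b)); count pairs with lcm equal to 6.
Enumerating gives 8 such elements.

8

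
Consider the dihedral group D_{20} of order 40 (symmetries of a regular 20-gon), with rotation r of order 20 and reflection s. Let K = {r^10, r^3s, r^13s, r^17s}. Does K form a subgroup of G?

No

The identity e ∉ K, so K is not a subgroup.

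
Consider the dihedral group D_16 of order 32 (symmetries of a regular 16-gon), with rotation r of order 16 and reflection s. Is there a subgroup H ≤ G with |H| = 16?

Yes

16 | 32. A subgroup of order 16 is {e, r, r^2, r^3, r^4, r^5, r^6, r^7, r^8, r^9, r^10, r^11, r^12, r^13, r^14, r^15}.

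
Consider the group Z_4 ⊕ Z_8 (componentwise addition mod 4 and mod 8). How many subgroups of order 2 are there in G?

3

|G| = 32 and 2 | 32, so subgroups of order 2 are possible by Lagrange.
The subgroups of order 2 are: {(0,0), (0,4)}; {(0,0), (2,0)}; {(0,0), (2,4)}.
So G has 3 subgroups of order 2.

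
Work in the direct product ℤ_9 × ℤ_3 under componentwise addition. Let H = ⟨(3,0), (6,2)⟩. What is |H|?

|⟨(3,0)⟩| = 3 and |⟨(6,2)⟩| = 3, so |H| is a multiple of lcm(3, 3) = 3 and divides |G| = 27.
Closing under the operation: H = {(0,0), (0,1), (0,2), (3,0), (3,1), (3,2), (6,0), (6,1), (6,2)}, so |H| = 9.

9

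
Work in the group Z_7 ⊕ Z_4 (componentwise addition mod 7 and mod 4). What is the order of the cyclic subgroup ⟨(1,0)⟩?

7

The order of (1,0) in Z_7 × Z_4 is lcm(ord(1) in Z_7, ord(0) in Z_4).
ord(1) = 7 and ord(0) = 1, so |⟨(1,0)⟩| = lcm(7, 1) = 7.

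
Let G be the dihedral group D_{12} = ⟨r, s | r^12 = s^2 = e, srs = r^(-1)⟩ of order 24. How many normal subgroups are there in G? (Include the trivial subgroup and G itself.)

9

G has 34 subgroups. Checking conjugation-invariance by order — order 1: 1/1 normal; order 2: 1/13 normal; order 3: 1/1 normal; order 4: 1/7 normal; order 6: 1/5 normal; order 8: 0/3 normal; order 12: 3/3 normal; order 24: 1/1 normal.
Total normal subgroups: 9.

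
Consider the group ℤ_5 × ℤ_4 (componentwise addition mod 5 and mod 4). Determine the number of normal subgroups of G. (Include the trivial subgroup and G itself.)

6

G is abelian, so every subgroup is normal.
G has 6 subgroups in total, hence 6 normal subgroups.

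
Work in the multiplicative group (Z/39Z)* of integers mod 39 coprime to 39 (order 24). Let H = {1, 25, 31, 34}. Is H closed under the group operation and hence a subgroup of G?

Yes

|H| = 4 divides |G| = 24, consistent with Lagrange.
H contains the identity, every element's inverse is in H, and H is closed under ·: it is a subgroup.
In fact H = ⟨34⟩.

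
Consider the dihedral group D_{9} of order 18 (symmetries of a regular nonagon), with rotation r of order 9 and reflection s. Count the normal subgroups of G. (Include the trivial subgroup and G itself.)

4

G has 16 subgroups. Checking conjugation-invariance by order — order 1: 1/1 normal; order 2: 0/9 normal; order 3: 1/1 normal; order 6: 0/3 normal; order 9: 1/1 normal; order 18: 1/1 normal.
Total normal subgroups: 4.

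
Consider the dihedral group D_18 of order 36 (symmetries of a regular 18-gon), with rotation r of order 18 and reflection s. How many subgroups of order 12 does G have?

3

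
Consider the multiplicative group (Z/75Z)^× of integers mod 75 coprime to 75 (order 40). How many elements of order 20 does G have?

16

Enumerating element orders in G gives 16 elements of order 20.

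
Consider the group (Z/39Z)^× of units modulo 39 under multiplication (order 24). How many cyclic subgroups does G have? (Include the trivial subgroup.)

Group the elements of G by the cyclic subgroup they generate; each cyclic subgroup of order d accounts for φ(d) elements.
Cyclic subgroups by order — order 1: 1; order 2: 3; order 3: 1; order 4: 2; order 6: 3; order 12: 2.
Total: 12.

12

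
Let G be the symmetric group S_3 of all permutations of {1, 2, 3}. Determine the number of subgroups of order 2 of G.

3

|G| = 6 and 2 | 6, so subgroups of order 2 are possible by Lagrange.
The subgroups of order 2 are: {e, (1 2)}; {e, (1 3)}; {e, (2 3)}.
So G has 3 subgroups of order 2.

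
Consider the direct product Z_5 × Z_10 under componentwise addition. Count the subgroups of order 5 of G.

|G| = 50 and 5 | 50, so subgroups of order 5 are possible by Lagrange.
The subgroups of order 5 are: {(0,0), (0,2), (0,4), (0,6), (0,8)}; {(0,0), (1,0), (2,0), (3,0), (4,0)}; {(0,0), (1,2), (2,4), (3,6), (4,8)}; {(0,0), (1,4), (2,8), (3,2), (4,6)}; … (6 in all).
So G has 6 subgroups of order 5.

6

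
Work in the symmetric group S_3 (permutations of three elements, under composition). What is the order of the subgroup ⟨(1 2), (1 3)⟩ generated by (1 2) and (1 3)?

6

|⟨(1 2)⟩| = 2 and |⟨(1 3)⟩| = 2, so |H| is a multiple of lcm(2, 2) = 2 and divides |G| = 6.
Closing {(1 2), (1 3)} under the group operation gives all of G, so |H| = 6.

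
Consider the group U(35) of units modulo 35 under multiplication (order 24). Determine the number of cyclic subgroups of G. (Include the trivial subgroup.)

12

Group the elements of G by the cyclic subgroup they generate; each cyclic subgroup of order d accounts for φ(d) elements.
Cyclic subgroups by order — order 1: 1; order 2: 3; order 3: 1; order 4: 2; order 6: 3; order 12: 2.
Total: 12.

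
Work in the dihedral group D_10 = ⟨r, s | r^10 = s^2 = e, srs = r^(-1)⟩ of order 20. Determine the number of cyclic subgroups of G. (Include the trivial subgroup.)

14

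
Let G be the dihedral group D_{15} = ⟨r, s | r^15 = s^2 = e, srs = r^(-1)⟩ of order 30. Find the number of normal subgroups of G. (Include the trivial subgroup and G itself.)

G has 28 subgroups. Checking conjugation-invariance by order — order 1: 1/1 normal; order 2: 0/15 normal; order 3: 1/1 normal; order 5: 1/1 normal; order 6: 0/5 normal; order 10: 0/3 normal; order 15: 1/1 normal; order 30: 1/1 normal.
Total normal subgroups: 5.

5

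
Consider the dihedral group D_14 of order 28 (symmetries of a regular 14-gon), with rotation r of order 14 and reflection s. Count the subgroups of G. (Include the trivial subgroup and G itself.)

28

|G| = 28, so by Lagrange every subgroup order divides 28. Divisors: 1, 2, 4, 7, 14, 28.
Subgroups by order — order 1: 1; order 2: 15; order 4: 7; order 7: 1; order 14: 3; order 28: 1.
Total: 1 + 15 + 7 + 1 + 3 + 1 = 28.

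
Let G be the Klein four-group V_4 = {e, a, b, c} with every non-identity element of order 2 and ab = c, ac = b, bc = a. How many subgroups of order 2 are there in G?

3

|G| = 4 and 2 | 4, so subgroups of order 2 are possible by Lagrange.
The subgroups of order 2 are: {e, a}; {e, b}; {e, c}.
So G has 3 subgroups of order 2.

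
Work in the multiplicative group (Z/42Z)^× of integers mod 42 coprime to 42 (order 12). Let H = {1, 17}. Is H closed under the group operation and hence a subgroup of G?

No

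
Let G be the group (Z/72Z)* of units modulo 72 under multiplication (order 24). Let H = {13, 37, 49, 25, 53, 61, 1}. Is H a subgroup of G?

|H| = 7 does not divide |G| = 24, so by Lagrange H is not a subgroup.

No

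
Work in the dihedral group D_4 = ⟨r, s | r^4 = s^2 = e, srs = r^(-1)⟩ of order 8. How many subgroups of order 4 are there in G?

|G| = 8 and 4 | 8, so subgroups of order 4 are possible by Lagrange.
The subgroups of order 4 are: {e, r, r^2, r^3}; {e, r^2, s, r^2s}; {e, r^2, rs, r^3s}.
So G has 3 subgroups of order 4.

3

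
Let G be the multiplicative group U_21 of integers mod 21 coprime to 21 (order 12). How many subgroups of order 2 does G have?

|G| = 12 and 2 | 12, so subgroups of order 2 are possible by Lagrange.
The subgroups of order 2 are: {1, 13}; {1, 20}; {1, 8}.
So G has 3 subgroups of order 2.

3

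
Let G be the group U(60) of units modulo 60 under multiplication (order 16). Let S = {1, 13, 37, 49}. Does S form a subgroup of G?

Yes

|S| = 4 divides |G| = 16, consistent with Lagrange.
S contains the identity, every element's inverse is in S, and S is closed under ·: it is a subgroup.
In fact S = ⟨37⟩.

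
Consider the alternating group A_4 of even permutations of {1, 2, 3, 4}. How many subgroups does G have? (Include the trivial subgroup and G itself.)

|G| = 12, so by Lagrange every subgroup order divides 12. Divisors: 1, 2, 3, 4, 6, 12.
Subgroups by order — order 1: 1; order 2: 3; order 3: 4; order 4: 1; order 6: 0; order 12: 1.
Total: 1 + 3 + 4 + 1 + 0 + 1 = 10.

10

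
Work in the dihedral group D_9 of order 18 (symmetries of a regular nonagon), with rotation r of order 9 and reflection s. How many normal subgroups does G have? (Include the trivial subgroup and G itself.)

G has 16 subgroups. Checking conjugation-invariance by order — order 1: 1/1 normal; order 2: 0/9 normal; order 3: 1/1 normal; order 6: 0/3 normal; order 9: 1/1 normal; order 18: 1/1 normal.
Total normal subgroups: 4.

4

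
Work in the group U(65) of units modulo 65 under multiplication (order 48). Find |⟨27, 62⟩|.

24

|⟨27⟩| = 4 and |⟨62⟩| = 12, so |H| is a multiple of lcm(4, 12) = 12 and divides |G| = 48.
Closing under the operation: H = {1, 3, 4, 9, 12, 14, 16, 17, 22, 23, 27, 29, 36, 38, 42, 43, 48, 49, 51, 53, 56, 61, 62, 64}, so |H| = 24.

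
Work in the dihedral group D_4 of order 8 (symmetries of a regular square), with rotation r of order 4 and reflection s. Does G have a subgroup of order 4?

Yes

4 | 8. A subgroup of order 4 is {e, r, r^2, r^3}.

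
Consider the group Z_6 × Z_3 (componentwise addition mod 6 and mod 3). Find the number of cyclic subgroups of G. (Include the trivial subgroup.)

Group the elements of G by the cyclic subgroup they generate; each cyclic subgroup of order d accounts for φ(d) elements.
Cyclic subgroups by order — order 1: 1; order 2: 1; order 3: 4; order 6: 4.
Total: 10.

10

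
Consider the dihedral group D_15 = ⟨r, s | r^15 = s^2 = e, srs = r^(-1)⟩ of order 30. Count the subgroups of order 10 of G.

3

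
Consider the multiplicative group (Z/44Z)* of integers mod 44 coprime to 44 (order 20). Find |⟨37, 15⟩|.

|⟨37⟩| = 5 and |⟨15⟩| = 10, so |H| is a multiple of lcm(5, 10) = 10 and divides |G| = 20.
Closing under the operation: H = {1, 3, 5, 9, 15, 23, 25, 27, 31, 37}, so |H| = 10.

10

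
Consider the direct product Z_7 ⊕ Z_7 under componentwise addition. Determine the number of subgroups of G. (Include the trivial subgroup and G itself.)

10

|G| = 49, so by Lagrange every subgroup order divides 49. Divisors: 1, 7, 49.
Subgroups by order — order 1: 1; order 7: 8; order 49: 1.
Total: 1 + 8 + 1 = 10.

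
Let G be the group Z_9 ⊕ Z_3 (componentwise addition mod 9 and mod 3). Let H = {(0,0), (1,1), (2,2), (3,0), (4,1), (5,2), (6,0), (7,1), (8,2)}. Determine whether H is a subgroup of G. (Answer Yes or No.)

Yes

|H| = 9 divides |G| = 27, consistent with Lagrange.
H contains the identity, every element's inverse is in H, and H is closed under +: it is a subgroup.
In fact H = ⟨(7,1)⟩.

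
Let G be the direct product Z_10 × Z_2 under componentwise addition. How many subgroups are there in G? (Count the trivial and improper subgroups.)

|G| = 20, so by Lagrange every subgroup order divides 20. Divisors: 1, 2, 4, 5, 10, 20.
Subgroups by order — order 1: 1; order 2: 3; order 4: 1; order 5: 1; order 10: 3; order 20: 1.
Total: 1 + 3 + 1 + 1 + 3 + 1 = 10.

10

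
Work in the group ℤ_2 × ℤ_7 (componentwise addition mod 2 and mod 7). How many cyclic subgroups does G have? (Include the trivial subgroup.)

Each element a generates a cyclic subgroup ⟨a⟩; distinct elements may generate the same one (a cyclic group of order d has φ(d) generators).
Cyclic subgroups by order — order 1: 1; order 2: 1; order 7: 1; order 14: 1.
Total: 4.

4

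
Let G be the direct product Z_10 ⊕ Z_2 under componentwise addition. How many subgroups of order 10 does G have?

3

|G| = 20 and 10 | 20, so subgroups of order 10 are possible by Lagrange.
The subgroups of order 10 are: {(0,0), (0,1), (2,0), (2,1), (4,0), (4,1), (6,0), (6,1), (8,0), (8,1)}; {(0,0), (1,0), (2,0), (3,0), (4,0), (5,0), (6,0), (7,0), (8,0), (9,0)}; {(0,0), (1,1), (2,0), (3,1), (4,0), (5,1), (6,0), (7,1), (8,0), (9,1)}.
So G has 3 subgroups of order 10.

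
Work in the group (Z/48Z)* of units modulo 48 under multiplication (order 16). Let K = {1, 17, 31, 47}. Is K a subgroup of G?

Yes

|K| = 4 divides |G| = 16, consistent with Lagrange.
K contains the identity, every element's inverse is in K, and K is closed under ·: it is a subgroup.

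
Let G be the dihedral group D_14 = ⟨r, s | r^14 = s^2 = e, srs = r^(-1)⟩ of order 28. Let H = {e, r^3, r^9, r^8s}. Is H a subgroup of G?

No

r^9 ∈ H but its inverse r^5 ∉ H, so H is not a subgroup.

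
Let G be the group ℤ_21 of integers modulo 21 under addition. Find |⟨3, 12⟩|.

7

|⟨3⟩| = 7 and |⟨12⟩| = 7, so |H| is a multiple of lcm(7, 7) = 7 and divides |G| = 21.
Closing under the operation: H = {0, 3, 6, 9, 12, 15, 18}, so |H| = 7.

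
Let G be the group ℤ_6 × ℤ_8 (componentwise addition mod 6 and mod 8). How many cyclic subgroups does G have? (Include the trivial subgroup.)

16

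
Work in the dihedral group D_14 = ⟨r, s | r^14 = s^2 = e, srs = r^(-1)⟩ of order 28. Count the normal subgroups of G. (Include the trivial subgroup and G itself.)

G has 28 subgroups. Checking conjugation-invariance by order — order 1: 1/1 normal; order 2: 1/15 normal; order 4: 0/7 normal; order 7: 1/1 normal; order 14: 3/3 normal; order 28: 1/1 normal.
Total normal subgroups: 7.

7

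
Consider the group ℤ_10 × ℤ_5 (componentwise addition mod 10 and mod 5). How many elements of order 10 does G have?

24

An element (a,b) has order lcm(ord(a), ord(b)); count pairs with lcm equal to 10.
Enumerating gives 24 such elements.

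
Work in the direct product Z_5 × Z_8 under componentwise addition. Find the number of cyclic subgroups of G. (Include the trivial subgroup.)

A cyclic subgroup of order d is generated by each of its φ(d) elements of order d, so the cyclic subgroups of order d number (#elements of order d)/φ(d).
Cyclic subgroups by order — order 1: 1; order 2: 1; order 4: 1; order 5: 1; order 8: 1; order 10: 1; order 20: 1; order 40: 1.
Total: 8.

8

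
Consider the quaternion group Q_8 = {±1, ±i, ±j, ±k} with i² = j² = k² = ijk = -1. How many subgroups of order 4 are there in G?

|G| = 8 and 4 | 8, so subgroups of order 4 are possible by Lagrange.
The subgroups of order 4 are: {1, -1, i, -i}; {1, -1, j, -j}; {1, -1, k, -k}.
So G has 3 subgroups of order 4.

3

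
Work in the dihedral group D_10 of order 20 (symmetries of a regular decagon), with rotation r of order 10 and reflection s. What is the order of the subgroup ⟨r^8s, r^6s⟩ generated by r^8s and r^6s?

|⟨r^8s⟩| = 2 and |⟨r^6s⟩| = 2, so |H| is a multiple of lcm(2, 2) = 2 and divides |G| = 20.
Closing under the operation: H = {e, r^2, r^4, r^6, r^8, s, r^2s, r^4s, r^6s, r^8s}, so |H| = 10.

10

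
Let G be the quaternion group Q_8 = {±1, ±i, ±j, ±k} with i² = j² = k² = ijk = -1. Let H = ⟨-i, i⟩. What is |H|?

|⟨-i⟩| = 4 and |⟨i⟩| = 4, so |H| is a multiple of lcm(4, 4) = 4 and divides |G| = 8.
Closing under the operation: H = {1, -1, i, -i}, so |H| = 4.

4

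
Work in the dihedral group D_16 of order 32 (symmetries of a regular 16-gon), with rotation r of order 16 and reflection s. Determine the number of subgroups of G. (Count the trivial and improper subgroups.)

|G| = 32, so by Lagrange every subgroup order divides 32. Divisors: 1, 2, 4, 8, 16, 32.
Subgroups by order — order 1: 1; order 2: 17; order 4: 9; order 8: 5; order 16: 3; order 32: 1.
Total: 1 + 17 + 9 + 5 + 3 + 1 = 36.

36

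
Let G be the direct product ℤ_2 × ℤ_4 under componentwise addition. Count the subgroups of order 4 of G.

|G| = 8 and 4 | 8, so subgroups of order 4 are possible by Lagrange.
The subgroups of order 4 are: {(0,0), (0,1), (0,2), (0,3)}; {(0,0), (0,2), (1,0), (1,2)}; {(0,0), (0,2), (1,1), (1,3)}.
So G has 3 subgroups of order 4.

3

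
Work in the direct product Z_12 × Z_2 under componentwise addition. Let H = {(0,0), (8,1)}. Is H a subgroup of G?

No

(8,1) ∈ H but its inverse (4,1) ∉ H, so H is not a subgroup.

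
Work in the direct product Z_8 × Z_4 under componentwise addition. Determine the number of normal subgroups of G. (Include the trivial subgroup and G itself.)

22

G is abelian, so every subgroup is normal.
G has 22 subgroups in total, hence 22 normal subgroups.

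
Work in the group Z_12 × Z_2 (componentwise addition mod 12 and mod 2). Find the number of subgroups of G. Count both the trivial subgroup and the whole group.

16

|G| = 24, so by Lagrange every subgroup order divides 24. Divisors: 1, 2, 3, 4, 6, 8, 12, 24.
Subgroups by order — order 1: 1; order 2: 3; order 3: 1; order 4: 3; order 6: 3; order 8: 1; order 12: 3; order 24: 1.
Total: 1 + 3 + 1 + 3 + 3 + 1 + 3 + 1 = 16.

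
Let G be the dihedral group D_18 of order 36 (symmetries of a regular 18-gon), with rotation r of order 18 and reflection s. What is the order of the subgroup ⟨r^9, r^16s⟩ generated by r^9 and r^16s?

4

|⟨r^9⟩| = 2 and |⟨r^16s⟩| = 2, so |H| is a multiple of lcm(2, 2) = 2 and divides |G| = 36.
Closing under the operation: H = {e, r^9, r^7s, r^16s}, so |H| = 4.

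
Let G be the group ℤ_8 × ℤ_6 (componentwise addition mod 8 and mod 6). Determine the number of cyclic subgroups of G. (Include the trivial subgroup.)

16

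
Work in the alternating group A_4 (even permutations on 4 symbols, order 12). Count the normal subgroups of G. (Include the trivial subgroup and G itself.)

G has 10 subgroups. Checking conjugation-invariance by order — order 1: 1/1 normal; order 2: 0/3 normal; order 3: 0/4 normal; order 4: 1/1 normal; order 12: 1/1 normal.
Total normal subgroups: 3.

3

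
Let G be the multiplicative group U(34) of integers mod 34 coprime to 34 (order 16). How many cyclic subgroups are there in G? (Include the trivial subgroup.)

A cyclic subgroup of order d is generated by each of its φ(d) elements of order d, so the cyclic subgroups of order d number (#elements of order d)/φ(d).
Cyclic subgroups by order — order 1: 1; order 2: 1; order 4: 1; order 8: 1; order 16: 1.
Total: 5.

5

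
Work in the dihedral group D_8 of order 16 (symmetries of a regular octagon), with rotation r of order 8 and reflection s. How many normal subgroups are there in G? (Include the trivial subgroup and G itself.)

G has 19 subgroups. Checking conjugation-invariance by order — order 1: 1/1 normal; order 2: 1/9 normal; order 4: 1/5 normal; order 8: 3/3 normal; order 16: 1/1 normal.
Total normal subgroups: 7.

7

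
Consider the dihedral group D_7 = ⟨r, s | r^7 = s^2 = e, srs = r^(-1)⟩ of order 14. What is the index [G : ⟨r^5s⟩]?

|⟨r^5s⟩| = 2 and |G| = 14.
By Lagrange, [G : H] = |G|/|H| = 14/2 = 7.

7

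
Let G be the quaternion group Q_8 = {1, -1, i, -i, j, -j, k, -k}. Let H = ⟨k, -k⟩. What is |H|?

|⟨k⟩| = 4 and |⟨-k⟩| = 4, so |H| is a multiple of lcm(4, 4) = 4 and divides |G| = 8.
Closing under the operation: H = {1, -1, k, -k}, so |H| = 4.

4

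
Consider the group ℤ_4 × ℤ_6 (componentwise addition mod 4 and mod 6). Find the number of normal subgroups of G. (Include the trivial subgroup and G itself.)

16

G is abelian, so every subgroup is normal.
G has 16 subgroups in total, hence 16 normal subgroups.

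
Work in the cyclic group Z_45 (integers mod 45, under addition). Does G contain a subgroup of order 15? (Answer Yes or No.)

Yes

15 | 45. A subgroup of order 15 is {0, 3, 6, 9, 12, 15, 18, 21, 24, 27, 30, 33, 36, 39, 42}.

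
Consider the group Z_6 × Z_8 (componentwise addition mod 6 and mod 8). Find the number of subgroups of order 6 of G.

3

|G| = 48 and 6 | 48, so subgroups of order 6 are possible by Lagrange.
The subgroups of order 6 are: {(0,0), (0,4), (2,0), (2,4), (4,0), (4,4)}; {(0,0), (1,0), (2,0), (3,0), (4,0), (5,0)}; {(0,0), (1,4), (2,0), (3,4), (4,0), (5,4)}.
So G has 3 subgroups of order 6.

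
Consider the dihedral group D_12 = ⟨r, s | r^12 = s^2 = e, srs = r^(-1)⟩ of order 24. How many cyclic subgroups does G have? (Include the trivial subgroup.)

A cyclic subgroup of order d is generated by each of its φ(d) elements of order d, so the cyclic subgroups of order d number (#elements of order d)/φ(d).
Cyclic subgroups by order — order 1: 1; order 2: 13; order 3: 1; order 4: 1; order 6: 1; order 12: 1.
Total: 18.

18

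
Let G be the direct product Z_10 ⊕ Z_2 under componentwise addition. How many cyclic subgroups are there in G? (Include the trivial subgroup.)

8

A cyclic subgroup of order d is generated by each of its φ(d) elements of order d, so the cyclic subgroups of order d number (#elements of order d)/φ(d).
Cyclic subgroups by order — order 1: 1; order 2: 3; order 5: 1; order 10: 3.
Total: 8.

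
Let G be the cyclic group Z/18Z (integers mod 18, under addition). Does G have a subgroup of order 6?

Yes

6 | 18. A subgroup of order 6 is {0, 3, 6, 9, 12, 15}.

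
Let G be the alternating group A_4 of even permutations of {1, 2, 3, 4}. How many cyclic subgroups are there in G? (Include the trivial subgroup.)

A cyclic subgroup of order d is generated by each of its φ(d) elements of order d, so the cyclic subgroups of order d number (#elements of order d)/φ(d).
Cyclic subgroups by order — order 1: 1; order 2: 3; order 3: 4.
Total: 8.

8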